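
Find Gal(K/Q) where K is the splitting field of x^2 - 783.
Gal(K/Q) = Z/2Z (cyclic of order 2)

x^2 - 783 is irreducible over Q since 783 is not a rational square. The splitting field Q(sqrt(783)) has degree 2 over Q, and its unique nontrivial automorphism is sqrt(783) ↦ -sqrt(783). Hence Gal(Q(sqrt(783))/Q) = Z/2Z.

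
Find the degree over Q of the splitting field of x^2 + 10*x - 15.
[K:Q] = 2

The discriminant of x^2 + (10)*x + (-15) is b^2 - 4c = 100 - (-60) = 160. Since 160 is not a perfect square in Q, the polynomial is irreducible over Q. Its two roots generate a degree-2 extension, so [K:Q] = 2.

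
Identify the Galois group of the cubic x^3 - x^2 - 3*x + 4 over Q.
Gal(K/Q) = S_3 (symmetric group of order 6)

Compute the discriminant of x^3 + (-1)*x^2 + (-3)*x + (4): Δ = -83. Since Δ is not a rational square, the Galois group is not contained in A_3; it must be the full S_3 (irreducibility of the cubic rules out anything smaller).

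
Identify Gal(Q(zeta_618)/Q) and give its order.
|Gal(Q(zeta_618)/Q)| = phi(618) = 204; group ≅ (Z/618Z)^* ≅ Z/2Z × Z/102Z

The n-th cyclotomic polynomial Φ_618(x) is the minimal polynomial of zeta_618 over Q and has degree phi(618) = 204. So Q(zeta_618) is a degree-204 Galois extension with Galois group (Z/618Z)^*. By CRT, (Z/618Z)^* ≅ (Z/2Z)^* × (Z/3Z)^* × (Z/103Z)^*. Each prime-power unit group is (Z/2Z)^* ≅ trivial group (order 1); (Z/3Z)^* ≅ Z/2Z; (Z/103Z)^* ≅ Z/102Z. Hence Gal(Q(zeta_618)/Q) ≅ Z/2Z × Z/102Z.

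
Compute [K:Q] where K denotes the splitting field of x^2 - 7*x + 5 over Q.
[K:Q] = 2

The discriminant of x^2 + (-7)*x + (5) is b^2 - 4c = 49 - (20) = 29. Since 29 is not a perfect square in Q, the polynomial is irreducible over Q. Its two roots generate a degree-2 extension, so [K:Q] = 2.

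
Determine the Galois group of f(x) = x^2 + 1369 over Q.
Gal(K/Q) = Z/2Z (cyclic of order 2)

x^2 + 1369 is irreducible over Q since -1369 is not a rational square. The splitting field Q(sqrt(-1369)) has degree 2 over Q, and its unique nontrivial automorphism is sqrt(-1369) ↦ -sqrt(-1369). Hence Gal(Q(sqrt(-1369))/Q) = Z/2Z.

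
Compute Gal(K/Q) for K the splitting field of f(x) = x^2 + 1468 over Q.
Gal(K/Q) = Z/2Z (cyclic of order 2)

x^2 + 1468 is irreducible over Q since -1468 is not a rational square. The splitting field Q(sqrt(-1468)) has degree 2 over Q, and its unique nontrivial automorphism is sqrt(-1468) ↦ -sqrt(-1468). Hence Gal(Q(sqrt(-1468))/Q) = Z/2Z.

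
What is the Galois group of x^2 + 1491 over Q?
Gal(K/Q) = Z/2Z (cyclic of order 2)

x^2 + 1491 is irreducible over Q since -1491 is not a rational square. The splitting field Q(sqrt(-1491)) has degree 2 over Q, and its unique nontrivial automorphism is sqrt(-1491) ↦ -sqrt(-1491). Hence Gal(Q(sqrt(-1491))/Q) = Z/2Z.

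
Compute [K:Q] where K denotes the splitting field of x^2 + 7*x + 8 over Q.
[K:Q] = 2

The discriminant of x^2 + (7)*x + (8) is b^2 - 4c = 49 - (32) = 17. Since 17 is not a perfect square in Q, the polynomial is irreducible over Q. Its two roots generate a degree-2 extension, so [K:Q] = 2.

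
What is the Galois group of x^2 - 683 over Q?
Gal(K/Q) = Z/2Z (cyclic of order 2)

x^2 - 683 is irreducible over Q since 683 is not a rational square. The splitting field Q(sqrt(683)) has degree 2 over Q, and its unique nontrivial automorphism is sqrt(683) ↦ -sqrt(683). Hence Gal(Q(sqrt(683))/Q) = Z/2Z.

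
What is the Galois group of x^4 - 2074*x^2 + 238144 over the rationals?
Gal(K/Q) = Z/2Z (cyclic of order 2)

f factors as (x^2 - 1952)(x^2 - 122), so the splitting field is K = Q(sqrt(1952), sqrt(122)). The squarefree part of 1952 is 122 and the squarefree part of 122 is also 122, so sqrt(1952) and sqrt(122) are both rational multiples of sqrt(122). Hence Q(sqrt(1952)) = Q(sqrt(122)) = Q(sqrt(122)), and the splitting field collapses to a single degree-2 extension with Galois group Z/2Z.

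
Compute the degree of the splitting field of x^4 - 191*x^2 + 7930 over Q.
[K:Q] = 4

f factors as (x^2 - 61)(x^2 - 130); the splitting field is K = Q(sqrt(61), sqrt(130)). Since 61, 130, and 7930 are all non-squares in Q, the three subfields Q(sqrt(61)), Q(sqrt(130)), Q(sqrt(7930)) are distinct degree-2 extensions, so [K:Q] = 4 (Klein four Galois group).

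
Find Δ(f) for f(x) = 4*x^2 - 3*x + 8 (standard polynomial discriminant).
Δ = -119

For a quadratic a x^2 + b x + c the discriminant is Δ = b^2 - 4ac = (-3)^2 - 4*(4)*(8) = 9 - (128) = -119.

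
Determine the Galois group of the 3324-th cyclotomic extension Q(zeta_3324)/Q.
|Gal(Q(zeta_3324)/Q)| = phi(3324) = 1104; group ≅ (Z/3324Z)^* ≅ Z/2Z × Z/2Z × Z/276Z

The n-th cyclotomic polynomial Φ_3324(x) is the minimal polynomial of zeta_3324 over Q and has degree phi(3324) = 1104. So Q(zeta_3324) is a degree-1104 Galois extension with Galois group (Z/3324Z)^*. By CRT, (Z/3324Z)^* ≅ (Z/4Z)^* × (Z/3Z)^* × (Z/277Z)^*. Each prime-power unit group is (Z/4Z)^* ≅ Z/2Z; (Z/3Z)^* ≅ Z/2Z; (Z/277Z)^* ≅ Z/276Z. Hence Gal(Q(zeta_3324)/Q) ≅ Z/2Z × Z/2Z × Z/276Z.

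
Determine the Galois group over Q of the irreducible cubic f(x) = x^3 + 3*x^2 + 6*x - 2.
Gal(K/Q) = S_3 (symmetric group of order 6)

Compute the discriminant of x^3 + (3)*x^2 + (6)*x + (-2): Δ = -1080. Since Δ is not a rational square, the Galois group is not contained in A_3; it must be the full S_3 (irreducibility of the cubic rules out anything smaller).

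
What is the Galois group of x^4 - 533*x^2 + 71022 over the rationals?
Gal(K/Q) = V_4 (Klein four-group, Z/2Z × Z/2Z)

f factors as (x^2 - 267)(x^2 - 266), so the splitting field is K = Q(sqrt(267), sqrt(266)). The elements 267, 266, 71022 are all non-squares in Q, so sqrt(267) and sqrt(266) generate independent quadratic extensions. Thus [K:Q] = 4 and Gal(K/Q) is generated by the two order-2 automorphisms sqrt(267) ↦ -sqrt(267) and sqrt(266) ↦ -sqrt(266), giving V_4.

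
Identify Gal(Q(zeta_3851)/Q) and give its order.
|Gal(Q(zeta_3851)/Q)| = phi(3851) = 3850; group ≅ (Z/3851Z)^* ≅ Z/3850Z

The n-th cyclotomic polynomial Φ_3851(x) is the minimal polynomial of zeta_3851 over Q and has degree phi(3851) = 3850. So Q(zeta_3851) is a degree-3850 Galois extension with Galois group (Z/3851Z)^*. (Z/3851Z)^* is cyclic since 3851 is an odd prime power (or 4). Hence Gal(Q(zeta_3851)/Q) ≅ Z/3850Z.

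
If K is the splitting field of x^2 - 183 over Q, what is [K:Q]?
[K:Q] = 2

The polynomial x^2 - 183 is irreducible over Q since 183 is not a perfect square. Its splitting field is Q(sqrt(183)), which has degree 2 over Q.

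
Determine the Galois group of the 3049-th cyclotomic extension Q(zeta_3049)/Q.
|Gal(Q(zeta_3049)/Q)| = phi(3049) = 3048; group ≅ (Z/3049Z)^* ≅ Z/3048Z

The n-th cyclotomic polynomial Φ_3049(x) is the minimal polynomial of zeta_3049 over Q and has degree phi(3049) = 3048. So Q(zeta_3049) is a degree-3048 Galois extension with Galois group (Z/3049Z)^*. (Z/3049Z)^* is cyclic since 3049 is an odd prime power (or 4). Hence Gal(Q(zeta_3049)/Q) ≅ Z/3048Z.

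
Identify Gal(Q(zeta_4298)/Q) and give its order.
|Gal(Q(zeta_4298)/Q)| = phi(4298) = 1836; group ≅ (Z/4298Z)^* ≅ Z/6Z × Z/306Z

The n-th cyclotomic polynomial Φ_4298(x) is the minimal polynomial of zeta_4298 over Q and has degree phi(4298) = 1836. So Q(zeta_4298) is a degree-1836 Galois extension with Galois group (Z/4298Z)^*. By CRT, (Z/4298Z)^* ≅ (Z/2Z)^* × (Z/7Z)^* × (Z/307Z)^*. Each prime-power unit group is (Z/2Z)^* ≅ trivial group (order 1); (Z/7Z)^* ≅ Z/6Z; (Z/307Z)^* ≅ Z/306Z. Hence Gal(Q(zeta_4298)/Q) ≅ Z/6Z × Z/306Z.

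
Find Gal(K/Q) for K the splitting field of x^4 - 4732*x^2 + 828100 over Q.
Gal(K/Q) = Z/2Z (cyclic of order 2)

f factors as (x^2 - 182)(x^2 - 4550), so the splitting field is K = Q(sqrt(182), sqrt(4550)). The squarefree part of 182 is 182 and the squarefree part of 4550 is also 182, so sqrt(182) and sqrt(4550) are both rational multiples of sqrt(182). Hence Q(sqrt(182)) = Q(sqrt(4550)) = Q(sqrt(182)), and the splitting field collapses to a single degree-2 extension with Galois group Z/2Z.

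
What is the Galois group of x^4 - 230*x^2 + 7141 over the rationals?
Gal(K/Q) = V_4 (Klein four-group, Z/2Z × Z/2Z)

f factors as (x^2 - 37)(x^2 - 193), so the splitting field is K = Q(sqrt(37), sqrt(193)). The elements 37, 193, 7141 are all non-squares in Q, so sqrt(37) and sqrt(193) generate independent quadratic extensions. Thus [K:Q] = 4 and Gal(K/Q) is generated by the two order-2 automorphisms sqrt(37) ↦ -sqrt(37) and sqrt(193) ↦ -sqrt(193), giving V_4.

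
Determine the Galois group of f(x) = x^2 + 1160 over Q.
Gal(K/Q) = Z/2Z (cyclic of order 2)

x^2 + 1160 is irreducible over Q since -1160 is not a rational square. The splitting field Q(sqrt(-1160)) has degree 2 over Q, and its unique nontrivial automorphism is sqrt(-1160) ↦ -sqrt(-1160). Hence Gal(Q(sqrt(-1160))/Q) = Z/2Z.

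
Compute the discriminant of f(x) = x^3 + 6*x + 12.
Δ = -4752

For a depressed cubic x^3 + p x + q the discriminant is Δ = -4 p^3 - 27 q^2 = -4*(6)^3 - 27*(12)^2 = -864 - 3888 = -4752.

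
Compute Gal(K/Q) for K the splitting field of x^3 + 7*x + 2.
Gal(K/Q) = S_3 (symmetric group of order 6)

Compute the discriminant of x^3 + (0)*x^2 + (7)*x + (2): Δ = -1480. Since Δ is not a rational square, the Galois group is not contained in A_3; it must be the full S_3 (irreducibility of the cubic rules out anything smaller).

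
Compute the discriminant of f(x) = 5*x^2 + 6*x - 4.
Δ = 116

For a quadratic a x^2 + b x + c the discriminant is Δ = b^2 - 4ac = (6)^2 - 4*(5)*(-4) = 36 - (-80) = 116.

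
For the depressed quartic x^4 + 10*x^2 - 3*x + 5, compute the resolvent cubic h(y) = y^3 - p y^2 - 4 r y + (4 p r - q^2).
h(y) = y^3 - 10*y^2 - 20*y + 191

Identify coefficients: p = 10, q = -3, r = 5.
Plug into h(y) = y^3 - p y^2 - 4 r y + (4 p r - q^2):
  h(y) = y^3 - (10) y^2 - 4*(5) y + (4*(10)*(5) - (-3)^2)
       = y^3 + (-10) y^2 + (-20) y + (191).
Simplifying: h(y) = y^3 - 10*y^2 - 20*y + 191.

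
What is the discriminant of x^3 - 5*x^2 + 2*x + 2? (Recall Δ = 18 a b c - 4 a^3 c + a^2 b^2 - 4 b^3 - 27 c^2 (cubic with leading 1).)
Δ = 600

For x^3 + a x^2 + b x + c the discriminant is Δ = 18 a b c - 4 a^3 c + a^2 b^2 - 4 b^3 - 27 c^2.
Plug a = -5, b = 2, c = 2:
  18*(-5)*(2)*(2) - 4*(-5)^3*(2) + (-5)^2*(2)^2 - 4*(2)^3 - 27*(2)^2
  = -360 + (1000) + 100 + (-32) + (-108)
  = 600.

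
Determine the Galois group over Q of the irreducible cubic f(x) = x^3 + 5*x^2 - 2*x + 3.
Gal(K/Q) = S_3 (symmetric group of order 6)

Compute the discriminant of x^3 + (5)*x^2 + (-2)*x + (3): Δ = -2151. Since Δ is not a rational square, the Galois group is not contained in A_3; it must be the full S_3 (irreducibility of the cubic rules out anything smaller).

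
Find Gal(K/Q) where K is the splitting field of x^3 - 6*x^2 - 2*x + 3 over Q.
Gal(K/Q) = S_3 (symmetric group of order 6)

Compute the discriminant of x^3 + (-6)*x^2 + (-2)*x + (3): Δ = 3173. Since Δ is not a rational square, the Galois group is not contained in A_3; it must be the full S_3 (irreducibility of the cubic rules out anything smaller).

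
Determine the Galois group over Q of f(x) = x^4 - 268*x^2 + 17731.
Gal(K/Q) = V_4 (Klein four-group, Z/2Z × Z/2Z)

f factors as (x^2 - 149)(x^2 - 119), so the splitting field is K = Q(sqrt(149), sqrt(119)). The elements 149, 119, 17731 are all non-squares in Q, so sqrt(149) and sqrt(119) generate independent quadratic extensions. Thus [K:Q] = 4 and Gal(K/Q) is generated by the two order-2 automorphisms sqrt(149) ↦ -sqrt(149) and sqrt(119) ↦ -sqrt(119), giving V_4.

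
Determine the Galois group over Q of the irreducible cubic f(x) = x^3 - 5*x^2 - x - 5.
Gal(K/Q) = S_3 (symmetric group of order 6)

Compute the discriminant of x^3 + (-5)*x^2 + (-1)*x + (-5): Δ = -3596. Since Δ is not a rational square, the Galois group is not contained in A_3; it must be the full S_3 (irreducibility of the cubic rules out anything smaller).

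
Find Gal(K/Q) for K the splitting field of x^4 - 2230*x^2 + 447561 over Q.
Gal(K/Q) = Z/2Z (cyclic of order 2)

f factors as (x^2 - 2007)(x^2 - 223), so the splitting field is K = Q(sqrt(2007), sqrt(223)). The squarefree part of 2007 is 223 and the squarefree part of 223 is also 223, so sqrt(2007) and sqrt(223) are both rational multiples of sqrt(223). Hence Q(sqrt(2007)) = Q(sqrt(223)) = Q(sqrt(223)), and the splitting field collapses to a single degree-2 extension with Galois group Z/2Z.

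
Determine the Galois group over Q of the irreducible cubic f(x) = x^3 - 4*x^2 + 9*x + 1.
Gal(K/Q) = S_3 (symmetric group of order 6)

Compute the discriminant of x^3 + (-4)*x^2 + (9)*x + (1): Δ = -2039. Since Δ is not a rational square, the Galois group is not contained in A_3; it must be the full S_3 (irreducibility of the cubic rules out anything smaller).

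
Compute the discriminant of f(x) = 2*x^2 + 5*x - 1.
Δ = 33

For a quadratic a x^2 + b x + c the discriminant is Δ = b^2 - 4ac = (5)^2 - 4*(2)*(-1) = 25 - (-8) = 33.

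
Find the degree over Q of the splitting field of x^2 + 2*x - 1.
[K:Q] = 2

The discriminant of x^2 + (2)*x + (-1) is b^2 - 4c = 4 - (-4) = 8. Since 8 is not a perfect square in Q, the polynomial is irreducible over Q. Its two roots generate a degree-2 extension, so [K:Q] = 2.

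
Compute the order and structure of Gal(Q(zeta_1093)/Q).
|Gal(Q(zeta_1093)/Q)| = phi(1093) = 1092; group ≅ (Z/1093Z)^* ≅ Z/1092Z

The n-th cyclotomic polynomial Φ_1093(x) is the minimal polynomial of zeta_1093 over Q and has degree phi(1093) = 1092. So Q(zeta_1093) is a degree-1092 Galois extension with Galois group (Z/1093Z)^*. (Z/1093Z)^* is cyclic since 1093 is an odd prime power (or 4). Hence Gal(Q(zeta_1093)/Q) ≅ Z/1092Z.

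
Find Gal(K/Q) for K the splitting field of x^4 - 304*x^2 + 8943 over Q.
Gal(K/Q) = V_4 (Klein four-group, Z/2Z × Z/2Z)

f factors as (x^2 - 271)(x^2 - 33), so the splitting field is K = Q(sqrt(271), sqrt(33)). The elements 271, 33, 8943 are all non-squares in Q, so sqrt(271) and sqrt(33) generate independent quadratic extensions. Thus [K:Q] = 4 and Gal(K/Q) is generated by the two order-2 automorphisms sqrt(271) ↦ -sqrt(271) and sqrt(33) ↦ -sqrt(33), giving V_4.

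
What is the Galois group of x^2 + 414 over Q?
Gal(K/Q) = Z/2Z (cyclic of order 2)

x^2 + 414 is irreducible over Q since -414 is not a rational square. The splitting field Q(sqrt(-414)) has degree 2 over Q, and its unique nontrivial automorphism is sqrt(-414) ↦ -sqrt(-414). Hence Gal(Q(sqrt(-414))/Q) = Z/2Z.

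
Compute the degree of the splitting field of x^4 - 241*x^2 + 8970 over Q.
[K:Q] = 4

f factors as (x^2 - 195)(x^2 - 46); the splitting field is K = Q(sqrt(195), sqrt(46)). Since 195, 46, and 8970 are all non-squares in Q, the three subfields Q(sqrt(195)), Q(sqrt(46)), Q(sqrt(8970)) are distinct degree-2 extensions, so [K:Q] = 4 (Klein four Galois group).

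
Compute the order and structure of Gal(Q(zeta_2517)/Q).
|Gal(Q(zeta_2517)/Q)| = phi(2517) = 1676; group ≅ (Z/2517Z)^* ≅ Z/2Z × Z/838Z

The n-th cyclotomic polynomial Φ_2517(x) is the minimal polynomial of zeta_2517 over Q and has degree phi(2517) = 1676. So Q(zeta_2517) is a degree-1676 Galois extension with Galois group (Z/2517Z)^*. By CRT, (Z/2517Z)^* ≅ (Z/3Z)^* × (Z/839Z)^*. Each prime-power unit group is (Z/3Z)^* ≅ Z/2Z; (Z/839Z)^* ≅ Z/838Z. Hence Gal(Q(zeta_2517)/Q) ≅ Z/2Z × Z/838Z.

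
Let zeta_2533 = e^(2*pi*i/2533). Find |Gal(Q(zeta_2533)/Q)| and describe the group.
|Gal(Q(zeta_2533)/Q)| = phi(2533) = 2368; group ≅ (Z/2533Z)^* ≅ Z/16Z × Z/148Z

The n-th cyclotomic polynomial Φ_2533(x) is the minimal polynomial of zeta_2533 over Q and has degree phi(2533) = 2368. So Q(zeta_2533) is a degree-2368 Galois extension with Galois group (Z/2533Z)^*. By CRT, (Z/2533Z)^* ≅ (Z/17Z)^* × (Z/149Z)^*. Each prime-power unit group is (Z/17Z)^* ≅ Z/16Z; (Z/149Z)^* ≅ Z/148Z. Hence Gal(Q(zeta_2533)/Q) ≅ Z/16Z × Z/148Z.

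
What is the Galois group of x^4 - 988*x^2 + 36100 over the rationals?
Gal(K/Q) = Z/2Z (cyclic of order 2)

f factors as (x^2 - 950)(x^2 - 38), so the splitting field is K = Q(sqrt(950), sqrt(38)). The squarefree part of 950 is 38 and the squarefree part of 38 is also 38, so sqrt(950) and sqrt(38) are both rational multiples of sqrt(38). Hence Q(sqrt(950)) = Q(sqrt(38)) = Q(sqrt(38)), and the splitting field collapses to a single degree-2 extension with Galois group Z/2Z.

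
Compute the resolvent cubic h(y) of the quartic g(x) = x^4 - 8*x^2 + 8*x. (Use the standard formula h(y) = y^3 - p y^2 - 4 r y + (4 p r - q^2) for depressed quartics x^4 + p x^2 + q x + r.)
h(y) = y^3 + 8*y^2 - 64

Identify coefficients: p = -8, q = 8, r = 0.
Plug into h(y) = y^3 - p y^2 - 4 r y + (4 p r - q^2):
  h(y) = y^3 - (-8) y^2 - 4*(0) y + (4*(-8)*(0) - (8)^2)
       = y^3 + (8) y^2 + (0) y + (-64).
Simplifying: h(y) = y^3 + 8*y^2 - 64.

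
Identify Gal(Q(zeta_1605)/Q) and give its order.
|Gal(Q(zeta_1605)/Q)| = phi(1605) = 848; group ≅ (Z/1605Z)^* ≅ Z/2Z × Z/4Z × Z/106Z

The n-th cyclotomic polynomial Φ_1605(x) is the minimal polynomial of zeta_1605 over Q and has degree phi(1605) = 848. So Q(zeta_1605) is a degree-848 Galois extension with Galois group (Z/1605Z)^*. By CRT, (Z/1605Z)^* ≅ (Z/3Z)^* × (Z/5Z)^* × (Z/107Z)^*. Each prime-power unit group is (Z/3Z)^* ≅ Z/2Z; (Z/5Z)^* ≅ Z/4Z; (Z/107Z)^* ≅ Z/106Z. Hence Gal(Q(zeta_1605)/Q) ≅ Z/2Z × Z/4Z × Z/106Z.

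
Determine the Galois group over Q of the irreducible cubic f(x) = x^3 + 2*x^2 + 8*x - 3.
Gal(K/Q) = S_3 (symmetric group of order 6)

Compute the discriminant of x^3 + (2)*x^2 + (8)*x + (-3): Δ = -2803. Since Δ is not a rational square, the Galois group is not contained in A_3; it must be the full S_3 (irreducibility of the cubic rules out anything smaller).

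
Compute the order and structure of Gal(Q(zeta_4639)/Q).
|Gal(Q(zeta_4639)/Q)| = phi(4639) = 4638; group ≅ (Z/4639Z)^* ≅ Z/4638Z

The n-th cyclotomic polynomial Φ_4639(x) is the minimal polynomial of zeta_4639 over Q and has degree phi(4639) = 4638. So Q(zeta_4639) is a degree-4638 Galois extension with Galois group (Z/4639Z)^*. (Z/4639Z)^* is cyclic since 4639 is an odd prime power (or 4). Hence Gal(Q(zeta_4639)/Q) ≅ Z/4638Z.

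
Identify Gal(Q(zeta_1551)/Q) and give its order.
|Gal(Q(zeta_1551)/Q)| = phi(1551) = 920; group ≅ (Z/1551Z)^* ≅ Z/2Z × Z/10Z × Z/46Z

The n-th cyclotomic polynomial Φ_1551(x) is the minimal polynomial of zeta_1551 over Q and has degree phi(1551) = 920. So Q(zeta_1551) is a degree-920 Galois extension with Galois group (Z/1551Z)^*. By CRT, (Z/1551Z)^* ≅ (Z/3Z)^* × (Z/11Z)^* × (Z/47Z)^*. Each prime-power unit group is (Z/3Z)^* ≅ Z/2Z; (Z/11Z)^* ≅ Z/10Z; (Z/47Z)^* ≅ Z/46Z. Hence Gal(Q(zeta_1551)/Q) ≅ Z/2Z × Z/10Z × Z/46Z.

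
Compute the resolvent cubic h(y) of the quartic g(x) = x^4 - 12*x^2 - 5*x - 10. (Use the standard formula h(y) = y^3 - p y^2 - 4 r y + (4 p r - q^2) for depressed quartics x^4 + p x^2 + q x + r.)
h(y) = y^3 + 12*y^2 + 40*y + 455

Identify coefficients: p = -12, q = -5, r = -10.
Plug into h(y) = y^3 - p y^2 - 4 r y + (4 p r - q^2):
  h(y) = y^3 - (-12) y^2 - 4*(-10) y + (4*(-12)*(-10) - (-5)^2)
       = y^3 + (12) y^2 + (40) y + (455).
Simplifying: h(y) = y^3 + 12*y^2 + 40*y + 455.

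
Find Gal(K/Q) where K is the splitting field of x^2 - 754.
Gal(K/Q) = Z/2Z (cyclic of order 2)

x^2 - 754 is irreducible over Q since 754 is not a rational square. The splitting field Q(sqrt(754)) has degree 2 over Q, and its unique nontrivial automorphism is sqrt(754) ↦ -sqrt(754). Hence Gal(Q(sqrt(754))/Q) = Z/2Z.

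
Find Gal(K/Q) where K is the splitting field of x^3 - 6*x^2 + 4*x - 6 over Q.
Gal(K/Q) = S_3 (symmetric group of order 6)

Compute the discriminant of x^3 + (-6)*x^2 + (4)*x + (-6): Δ = -3244. Since Δ is not a rational square, the Galois group is not contained in A_3; it must be the full S_3 (irreducibility of the cubic rules out anything smaller).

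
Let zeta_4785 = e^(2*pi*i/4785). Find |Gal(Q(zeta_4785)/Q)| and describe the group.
|Gal(Q(zeta_4785)/Q)| = phi(4785) = 2240; group ≅ (Z/4785Z)^* ≅ Z/2Z × Z/4Z × Z/10Z × Z/28Z

The n-th cyclotomic polynomial Φ_4785(x) is the minimal polynomial of zeta_4785 over Q and has degree phi(4785) = 2240. So Q(zeta_4785) is a degree-2240 Galois extension with Galois group (Z/4785Z)^*. By CRT, (Z/4785Z)^* ≅ (Z/3Z)^* × (Z/5Z)^* × (Z/11Z)^* × (Z/29Z)^*. Each prime-power unit group is (Z/3Z)^* ≅ Z/2Z; (Z/5Z)^* ≅ Z/4Z; (Z/11Z)^* ≅ Z/10Z; (Z/29Z)^* ≅ Z/28Z. Hence Gal(Q(zeta_4785)/Q) ≅ Z/2Z × Z/4Z × Z/10Z × Z/28Z.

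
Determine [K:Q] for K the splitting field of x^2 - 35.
[K:Q] = 2

The polynomial x^2 - 35 is irreducible over Q since 35 is not a perfect square. Its splitting field is Q(sqrt(35)), which has degree 2 over Q.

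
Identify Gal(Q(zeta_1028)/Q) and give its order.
|Gal(Q(zeta_1028)/Q)| = phi(1028) = 512; group ≅ (Z/1028Z)^* ≅ Z/2Z × Z/256Z

The n-th cyclotomic polynomial Φ_1028(x) is the minimal polynomial of zeta_1028 over Q and has degree phi(1028) = 512. So Q(zeta_1028) is a degree-512 Galois extension with Galois group (Z/1028Z)^*. By CRT, (Z/1028Z)^* ≅ (Z/4Z)^* × (Z/257Z)^*. Each prime-power unit group is (Z/4Z)^* ≅ Z/2Z; (Z/257Z)^* ≅ Z/256Z. Hence Gal(Q(zeta_1028)/Q) ≅ Z/2Z × Z/256Z.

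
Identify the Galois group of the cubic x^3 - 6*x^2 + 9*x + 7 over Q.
Gal(K/Q) = S_3 (symmetric group of order 6)

Compute the discriminant of x^3 + (-6)*x^2 + (9)*x + (7): Δ = -2079. Since Δ is not a rational square, the Galois group is not contained in A_3; it must be the full S_3 (irreducibility of the cubic rules out anything smaller).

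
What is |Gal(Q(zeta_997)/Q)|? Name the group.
|Gal(Q(zeta_997)/Q)| = phi(997) = 996; group ≅ (Z/997Z)^* ≅ Z/996Z

The n-th cyclotomic polynomial Φ_997(x) is the minimal polynomial of zeta_997 over Q and has degree phi(997) = 996. So Q(zeta_997) is a degree-996 Galois extension with Galois group (Z/997Z)^*. (Z/997Z)^* is cyclic since 997 is an odd prime power (or 4). Hence Gal(Q(zeta_997)/Q) ≅ Z/996Z.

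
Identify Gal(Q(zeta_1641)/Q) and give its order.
|Gal(Q(zeta_1641)/Q)| = phi(1641) = 1092; group ≅ (Z/1641Z)^* ≅ Z/2Z × Z/546Z

The n-th cyclotomic polynomial Φ_1641(x) is the minimal polynomial of zeta_1641 over Q and has degree phi(1641) = 1092. So Q(zeta_1641) is a degree-1092 Galois extension with Galois group (Z/1641Z)^*. By CRT, (Z/1641Z)^* ≅ (Z/3Z)^* × (Z/547Z)^*. Each prime-power unit group is (Z/3Z)^* ≅ Z/2Z; (Z/547Z)^* ≅ Z/546Z. Hence Gal(Q(zeta_1641)/Q) ≅ Z/2Z × Z/546Z.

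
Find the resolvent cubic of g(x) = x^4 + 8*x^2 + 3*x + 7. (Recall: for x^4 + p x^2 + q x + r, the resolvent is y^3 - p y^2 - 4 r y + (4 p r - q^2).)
h(y) = y^3 - 8*y^2 - 28*y + 215

Identify coefficients: p = 8, q = 3, r = 7.
Plug into h(y) = y^3 - p y^2 - 4 r y + (4 p r - q^2):
  h(y) = y^3 - (8) y^2 - 4*(7) y + (4*(8)*(7) - (3)^2)
       = y^3 + (-8) y^2 + (-28) y + (215).
Simplifying: h(y) = y^3 - 8*y^2 - 28*y + 215.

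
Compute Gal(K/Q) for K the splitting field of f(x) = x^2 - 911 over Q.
Gal(K/Q) = Z/2Z (cyclic of order 2)

x^2 - 911 is irreducible over Q since 911 is not a rational square. The splitting field Q(sqrt(911)) has degree 2 over Q, and its unique nontrivial automorphism is sqrt(911) ↦ -sqrt(911). Hence Gal(Q(sqrt(911))/Q) = Z/2Z.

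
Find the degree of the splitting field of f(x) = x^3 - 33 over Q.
[K:Q] = 6

x^3 - 33 has one real root r = 33^(1/3) and two complex roots r*zeta_3, r*zeta_3^2 where zeta_3 = e^(2*pi*i/3). The splitting field is Q(r, zeta_3). [Q(r):Q] = 3 and [Q(zeta_3):Q] = 2 with gcd = 1, so [Q(r, zeta_3):Q] = 3 * 2 = 6.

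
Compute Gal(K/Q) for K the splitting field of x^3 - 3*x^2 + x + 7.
Gal(K/Q) = S_3 (symmetric group of order 6)

Compute the discriminant of x^3 + (-3)*x^2 + (1)*x + (7): Δ = -940. Since Δ is not a rational square, the Galois group is not contained in A_3; it must be the full S_3 (irreducibility of the cubic rules out anything smaller).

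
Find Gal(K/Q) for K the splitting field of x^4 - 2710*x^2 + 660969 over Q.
Gal(K/Q) = Z/2Z (cyclic of order 2)

f factors as (x^2 - 271)(x^2 - 2439), so the splitting field is K = Q(sqrt(271), sqrt(2439)). The squarefree part of 271 is 271 and the squarefree part of 2439 is also 271, so sqrt(271) and sqrt(2439) are both rational multiples of sqrt(271). Hence Q(sqrt(271)) = Q(sqrt(2439)) = Q(sqrt(271)), and the splitting field collapses to a single degree-2 extension with Galois group Z/2Z.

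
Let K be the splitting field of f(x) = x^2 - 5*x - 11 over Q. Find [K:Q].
[K:Q] = 2

The discriminant of x^2 + (-5)*x + (-11) is b^2 - 4c = 25 - (-44) = 69. Since 69 is not a perfect square in Q, the polynomial is irreducible over Q. Its two roots generate a degree-2 extension, so [K:Q] = 2.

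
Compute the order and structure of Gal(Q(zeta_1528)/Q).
|Gal(Q(zeta_1528)/Q)| = phi(1528) = 760; group ≅ (Z/1528Z)^* ≅ Z/2Z × Z/2Z × Z/190Z

The n-th cyclotomic polynomial Φ_1528(x) is the minimal polynomial of zeta_1528 over Q and has degree phi(1528) = 760. So Q(zeta_1528) is a degree-760 Galois extension with Galois group (Z/1528Z)^*. By CRT, (Z/1528Z)^* ≅ (Z/8Z)^* × (Z/191Z)^*. Each prime-power unit group is (Z/8Z)^* ≅ Z/2Z × Z/2Z; (Z/191Z)^* ≅ Z/190Z. Hence Gal(Q(zeta_1528)/Q) ≅ Z/2Z × Z/2Z × Z/190Z.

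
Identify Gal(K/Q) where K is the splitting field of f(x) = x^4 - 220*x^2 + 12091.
Gal(K/Q) = V_4 (Klein four-group, Z/2Z × Z/2Z)

f factors as (x^2 - 113)(x^2 - 107), so the splitting field is K = Q(sqrt(113), sqrt(107)). The elements 113, 107, 12091 are all non-squares in Q, so sqrt(113) and sqrt(107) generate independent quadratic extensions. Thus [K:Q] = 4 and Gal(K/Q) is generated by the two order-2 automorphisms sqrt(113) ↦ -sqrt(113) and sqrt(107) ↦ -sqrt(107), giving V_4.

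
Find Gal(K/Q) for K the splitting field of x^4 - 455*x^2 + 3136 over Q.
Gal(K/Q) = Z/2Z (cyclic of order 2)

f factors as (x^2 - 7)(x^2 - 448), so the splitting field is K = Q(sqrt(7), sqrt(448)). The squarefree part of 7 is 7 and the squarefree part of 448 is also 7, so sqrt(7) and sqrt(448) are both rational multiples of sqrt(7). Hence Q(sqrt(7)) = Q(sqrt(448)) = Q(sqrt(7)), and the splitting field collapses to a single degree-2 extension with Galois group Z/2Z.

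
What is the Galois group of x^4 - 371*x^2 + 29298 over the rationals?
Gal(K/Q) = V_4 (Klein four-group, Z/2Z × Z/2Z)

f factors as (x^2 - 114)(x^2 - 257), so the splitting field is K = Q(sqrt(114), sqrt(257)). The elements 114, 257, 29298 are all non-squares in Q, so sqrt(114) and sqrt(257) generate independent quadratic extensions. Thus [K:Q] = 4 and Gal(K/Q) is generated by the two order-2 automorphisms sqrt(114) ↦ -sqrt(114) and sqrt(257) ↦ -sqrt(257), giving V_4.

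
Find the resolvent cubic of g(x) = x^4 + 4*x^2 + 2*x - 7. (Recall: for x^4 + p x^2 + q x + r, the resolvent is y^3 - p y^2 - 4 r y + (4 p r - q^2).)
h(y) = y^3 - 4*y^2 + 28*y - 116

Identify coefficients: p = 4, q = 2, r = -7.
Plug into h(y) = y^3 - p y^2 - 4 r y + (4 p r - q^2):
  h(y) = y^3 - (4) y^2 - 4*(-7) y + (4*(4)*(-7) - (2)^2)
       = y^3 + (-4) y^2 + (28) y + (-116).
Simplifying: h(y) = y^3 - 4*y^2 + 28*y - 116.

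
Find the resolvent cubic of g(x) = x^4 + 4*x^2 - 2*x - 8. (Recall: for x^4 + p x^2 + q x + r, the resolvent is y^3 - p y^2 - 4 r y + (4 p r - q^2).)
h(y) = y^3 - 4*y^2 + 32*y - 132

Identify coefficients: p = 4, q = -2, r = -8.
Plug into h(y) = y^3 - p y^2 - 4 r y + (4 p r - q^2):
  h(y) = y^3 - (4) y^2 - 4*(-8) y + (4*(4)*(-8) - (-2)^2)
       = y^3 + (-4) y^2 + (32) y + (-132).
Simplifying: h(y) = y^3 - 4*y^2 + 32*y - 132.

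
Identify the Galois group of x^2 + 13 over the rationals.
Gal(K/Q) = Z/2Z (cyclic of order 2)

x^2 + 13 is irreducible over Q since -13 is not a rational square. The splitting field Q(sqrt(-13)) has degree 2 over Q, and its unique nontrivial automorphism is sqrt(-13) ↦ -sqrt(-13). Hence Gal(Q(sqrt(-13))/Q) = Z/2Z.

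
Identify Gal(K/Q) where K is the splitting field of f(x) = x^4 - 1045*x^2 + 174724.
Gal(K/Q) = Z/2Z (cyclic of order 2)

f factors as (x^2 - 836)(x^2 - 209), so the splitting field is K = Q(sqrt(836), sqrt(209)). The squarefree part of 836 is 209 and the squarefree part of 209 is also 209, so sqrt(836) and sqrt(209) are both rational multiples of sqrt(209). Hence Q(sqrt(836)) = Q(sqrt(209)) = Q(sqrt(209)), and the splitting field collapses to a single degree-2 extension with Galois group Z/2Z.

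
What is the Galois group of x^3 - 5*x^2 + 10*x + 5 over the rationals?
Gal(K/Q) = S_3 (symmetric group of order 6)

Compute the discriminant of x^3 + (-5)*x^2 + (10)*x + (5): Δ = -4175. Since Δ is not a rational square, the Galois group is not contained in A_3; it must be the full S_3 (irreducibility of the cubic rules out anything smaller).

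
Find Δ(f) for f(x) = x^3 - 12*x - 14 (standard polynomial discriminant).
Δ = 1620

For a depressed cubic x^3 + p x + q the discriminant is Δ = -4 p^3 - 27 q^2 = -4*(-12)^3 - 27*(-14)^2 = 6912 - 5292 = 1620.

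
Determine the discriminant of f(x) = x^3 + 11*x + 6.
Δ = -6296

For a depressed cubic x^3 + p x + q the discriminant is Δ = -4 p^3 - 27 q^2 = -4*(11)^3 - 27*(6)^2 = -5324 - 972 = -6296.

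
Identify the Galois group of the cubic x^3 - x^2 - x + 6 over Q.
Gal(K/Q) = S_3 (symmetric group of order 6)

Compute the discriminant of x^3 + (-1)*x^2 + (-1)*x + (6): Δ = -835. Since Δ is not a rational square, the Galois group is not contained in A_3; it must be the full S_3 (irreducibility of the cubic rules out anything smaller).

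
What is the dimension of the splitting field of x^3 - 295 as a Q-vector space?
[K:Q] = 6

x^3 - 295 has one real root r = 295^(1/3) and two complex roots r*zeta_3, r*zeta_3^2 where zeta_3 = e^(2*pi*i/3). The splitting field is Q(r, zeta_3). [Q(r):Q] = 3 and [Q(zeta_3):Q] = 2 with gcd = 1, so [Q(r, zeta_3):Q] = 3 * 2 = 6.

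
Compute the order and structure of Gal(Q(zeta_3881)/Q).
|Gal(Q(zeta_3881)/Q)| = phi(3881) = 3880; group ≅ (Z/3881Z)^* ≅ Z/3880Z

The n-th cyclotomic polynomial Φ_3881(x) is the minimal polynomial of zeta_3881 over Q and has degree phi(3881) = 3880. So Q(zeta_3881) is a degree-3880 Galois extension with Galois group (Z/3881Z)^*. (Z/3881Z)^* is cyclic since 3881 is an odd prime power (or 4). Hence Gal(Q(zeta_3881)/Q) ≅ Z/3880Z.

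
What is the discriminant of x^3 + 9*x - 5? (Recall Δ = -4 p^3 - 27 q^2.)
Δ = -3591

For a depressed cubic x^3 + p x + q the discriminant is Δ = -4 p^3 - 27 q^2 = -4*(9)^3 - 27*(-5)^2 = -2916 - 675 = -3591.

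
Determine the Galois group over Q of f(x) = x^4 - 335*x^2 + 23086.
Gal(K/Q) = V_4 (Klein four-group, Z/2Z × Z/2Z)

f factors as (x^2 - 97)(x^2 - 238), so the splitting field is K = Q(sqrt(97), sqrt(238)). The elements 97, 238, 23086 are all non-squares in Q, so sqrt(97) and sqrt(238) generate independent quadratic extensions. Thus [K:Q] = 4 and Gal(K/Q) is generated by the two order-2 automorphisms sqrt(97) ↦ -sqrt(97) and sqrt(238) ↦ -sqrt(238), giving V_4.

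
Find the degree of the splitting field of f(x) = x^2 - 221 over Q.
[K:Q] = 2

The polynomial x^2 - 221 is irreducible over Q since 221 is not a perfect square. Its splitting field is Q(sqrt(221)), which has degree 2 over Q.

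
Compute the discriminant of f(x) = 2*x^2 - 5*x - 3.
Δ = 49

For a quadratic a x^2 + b x + c the discriminant is Δ = b^2 - 4ac = (-5)^2 - 4*(2)*(-3) = 25 - (-24) = 49.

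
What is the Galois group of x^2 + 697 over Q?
Gal(K/Q) = Z/2Z (cyclic of order 2)

x^2 + 697 is irreducible over Q since -697 is not a rational square. The splitting field Q(sqrt(-697)) has degree 2 over Q, and its unique nontrivial automorphism is sqrt(-697) ↦ -sqrt(-697). Hence Gal(Q(sqrt(-697))/Q) = Z/2Z.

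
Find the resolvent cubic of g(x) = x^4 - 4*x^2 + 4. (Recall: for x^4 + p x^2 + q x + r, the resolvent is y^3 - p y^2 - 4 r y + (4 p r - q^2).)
h(y) = y^3 + 4*y^2 - 16*y - 64

Identify coefficients: p = -4, q = 0, r = 4.
Plug into h(y) = y^3 - p y^2 - 4 r y + (4 p r - q^2):
  h(y) = y^3 - (-4) y^2 - 4*(4) y + (4*(-4)*(4) - (0)^2)
       = y^3 + (4) y^2 + (-16) y + (-64).
Simplifying: h(y) = y^3 + 4*y^2 - 16*y - 64.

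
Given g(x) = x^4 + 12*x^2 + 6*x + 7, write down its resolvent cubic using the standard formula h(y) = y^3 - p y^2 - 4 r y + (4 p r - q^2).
h(y) = y^3 - 12*y^2 - 28*y + 300

Identify coefficients: p = 12, q = 6, r = 7.
Plug into h(y) = y^3 - p y^2 - 4 r y + (4 p r - q^2):
  h(y) = y^3 - (12) y^2 - 4*(7) y + (4*(12)*(7) - (6)^2)
       = y^3 + (-12) y^2 + (-28) y + (300).
Simplifying: h(y) = y^3 - 12*y^2 - 28*y + 300.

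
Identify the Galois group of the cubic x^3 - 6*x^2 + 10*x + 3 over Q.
Gal(K/Q) = S_3 (symmetric group of order 6)

Compute the discriminant of x^3 + (-6)*x^2 + (10)*x + (3): Δ = -1291. Since Δ is not a rational square, the Galois group is not contained in A_3; it must be the full S_3 (irreducibility of the cubic rules out anything smaller).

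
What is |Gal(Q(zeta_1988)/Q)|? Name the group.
|Gal(Q(zeta_1988)/Q)| = phi(1988) = 840; group ≅ (Z/1988Z)^* ≅ Z/2Z × Z/6Z × Z/70Z

The n-th cyclotomic polynomial Φ_1988(x) is the minimal polynomial of zeta_1988 over Q and has degree phi(1988) = 840. So Q(zeta_1988) is a degree-840 Galois extension with Galois group (Z/1988Z)^*. By CRT, (Z/1988Z)^* ≅ (Z/4Z)^* × (Z/7Z)^* × (Z/71Z)^*. Each prime-power unit group is (Z/4Z)^* ≅ Z/2Z; (Z/7Z)^* ≅ Z/6Z; (Z/71Z)^* ≅ Z/70Z. Hence Gal(Q(zeta_1988)/Q) ≅ Z/2Z × Z/6Z × Z/70Z.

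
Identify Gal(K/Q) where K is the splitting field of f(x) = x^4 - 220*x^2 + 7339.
Gal(K/Q) = V_4 (Klein four-group, Z/2Z × Z/2Z)

f factors as (x^2 - 179)(x^2 - 41), so the splitting field is K = Q(sqrt(179), sqrt(41)). The elements 179, 41, 7339 are all non-squares in Q, so sqrt(179) and sqrt(41) generate independent quadratic extensions. Thus [K:Q] = 4 and Gal(K/Q) is generated by the two order-2 automorphisms sqrt(179) ↦ -sqrt(179) and sqrt(41) ↦ -sqrt(41), giving V_4.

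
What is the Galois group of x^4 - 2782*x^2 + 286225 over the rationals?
Gal(K/Q) = Z/2Z (cyclic of order 2)

f factors as (x^2 - 107)(x^2 - 2675), so the splitting field is K = Q(sqrt(107), sqrt(2675)). The squarefree part of 107 is 107 and the squarefree part of 2675 is also 107, so sqrt(107) and sqrt(2675) are both rational multiples of sqrt(107). Hence Q(sqrt(107)) = Q(sqrt(2675)) = Q(sqrt(107)), and the splitting field collapses to a single degree-2 extension with Galois group Z/2Z.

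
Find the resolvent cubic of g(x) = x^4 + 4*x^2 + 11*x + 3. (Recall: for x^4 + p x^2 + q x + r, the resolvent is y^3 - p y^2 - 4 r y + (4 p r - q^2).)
h(y) = y^3 - 4*y^2 - 12*y - 73

Identify coefficients: p = 4, q = 11, r = 3.
Plug into h(y) = y^3 - p y^2 - 4 r y + (4 p r - q^2):
  h(y) = y^3 - (4) y^2 - 4*(3) y + (4*(4)*(3) - (11)^2)
       = y^3 + (-4) y^2 + (-12) y + (-73).
Simplifying: h(y) = y^3 - 4*y^2 - 12*y - 73.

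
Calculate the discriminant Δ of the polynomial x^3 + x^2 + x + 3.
Δ = -204

For x^3 + a x^2 + b x + c the discriminant is Δ = 18 a b c - 4 a^3 c + a^2 b^2 - 4 b^3 - 27 c^2.
Plug a = 1, b = 1, c = 3:
  18*(1)*(1)*(3) - 4*(1)^3*(3) + (1)^2*(1)^2 - 4*(1)^3 - 27*(3)^2
  = 54 + (-12) + 1 + (-4) + (-243)
  = -204.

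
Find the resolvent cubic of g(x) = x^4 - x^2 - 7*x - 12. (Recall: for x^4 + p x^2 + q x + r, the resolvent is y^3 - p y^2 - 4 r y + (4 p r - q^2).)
h(y) = y^3 + y^2 + 48*y - 1

Identify coefficients: p = -1, q = -7, r = -12.
Plug into h(y) = y^3 - p y^2 - 4 r y + (4 p r - q^2):
  h(y) = y^3 - (-1) y^2 - 4*(-12) y + (4*(-1)*(-12) - (-7)^2)
       = y^3 + (1) y^2 + (48) y + (-1).
Simplifying: h(y) = y^3 + y^2 + 48*y - 1.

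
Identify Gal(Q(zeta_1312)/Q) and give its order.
|Gal(Q(zeta_1312)/Q)| = phi(1312) = 640; group ≅ (Z/1312Z)^* ≅ Z/2Z × Z/8Z × Z/40Z

The n-th cyclotomic polynomial Φ_1312(x) is the minimal polynomial of zeta_1312 over Q and has degree phi(1312) = 640. So Q(zeta_1312) is a degree-640 Galois extension with Galois group (Z/1312Z)^*. By CRT, (Z/1312Z)^* ≅ (Z/32Z)^* × (Z/41Z)^*. Each prime-power unit group is (Z/32Z)^* ≅ Z/2Z × Z/8Z; (Z/41Z)^* ≅ Z/40Z. Hence Gal(Q(zeta_1312)/Q) ≅ Z/2Z × Z/8Z × Z/40Z.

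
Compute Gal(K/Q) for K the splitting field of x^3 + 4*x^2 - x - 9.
Gal(K/Q) = S_3 (symmetric group of order 6)

Compute the discriminant of x^3 + (4)*x^2 + (-1)*x + (-9): Δ = 785. Since Δ is not a rational square, the Galois group is not contained in A_3; it must be the full S_3 (irreducibility of the cubic rules out anything smaller).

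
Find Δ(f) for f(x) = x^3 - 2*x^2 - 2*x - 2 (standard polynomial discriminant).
Δ = -268

For x^3 + a x^2 + b x + c the discriminant is Δ = 18 a b c - 4 a^3 c + a^2 b^2 - 4 b^3 - 27 c^2.
Plug a = -2, b = -2, c = -2:
  18*(-2)*(-2)*(-2) - 4*(-2)^3*(-2) + (-2)^2*(-2)^2 - 4*(-2)^3 - 27*(-2)^2
  = -144 + (-64) + 16 + (32) + (-108)
  = -268.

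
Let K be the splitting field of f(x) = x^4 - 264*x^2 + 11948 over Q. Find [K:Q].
[K:Q] = 4

f factors as (x^2 - 206)(x^2 - 58); the splitting field is K = Q(sqrt(206), sqrt(58)). Since 206, 58, and 11948 are all non-squares in Q, the three subfields Q(sqrt(206)), Q(sqrt(58)), Q(sqrt(11948)) are distinct degree-2 extensions, so [K:Q] = 4 (Klein four Galois group).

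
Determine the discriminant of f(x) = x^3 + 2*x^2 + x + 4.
Δ = -416

For x^3 + a x^2 + b x + c the discriminant is Δ = 18 a b c - 4 a^3 c + a^2 b^2 - 4 b^3 - 27 c^2.
Plug a = 2, b = 1, c = 4:
  18*(2)*(1)*(4) - 4*(2)^3*(4) + (2)^2*(1)^2 - 4*(1)^3 - 27*(4)^2
  = 144 + (-128) + 4 + (-4) + (-432)
  = -416.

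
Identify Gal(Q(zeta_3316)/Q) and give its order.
|Gal(Q(zeta_3316)/Q)| = phi(3316) = 1656; group ≅ (Z/3316Z)^* ≅ Z/2Z × Z/828Z

The n-th cyclotomic polynomial Φ_3316(x) is the minimal polynomial of zeta_3316 over Q and has degree phi(3316) = 1656. So Q(zeta_3316) is a degree-1656 Galois extension with Galois group (Z/3316Z)^*. By CRT, (Z/3316Z)^* ≅ (Z/4Z)^* × (Z/829Z)^*. Each prime-power unit group is (Z/4Z)^* ≅ Z/2Z; (Z/829Z)^* ≅ Z/828Z. Hence Gal(Q(zeta_3316)/Q) ≅ Z/2Z × Z/828Z.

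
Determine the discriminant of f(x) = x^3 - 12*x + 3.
Δ = 6669

For a depressed cubic x^3 + p x + q the discriminant is Δ = -4 p^3 - 27 q^2 = -4*(-12)^3 - 27*(3)^2 = 6912 - 243 = 6669.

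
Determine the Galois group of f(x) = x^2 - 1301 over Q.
Gal(K/Q) = Z/2Z (cyclic of order 2)

x^2 - 1301 is irreducible over Q since 1301 is not a rational square. The splitting field Q(sqrt(1301)) has degree 2 over Q, and its unique nontrivial automorphism is sqrt(1301) ↦ -sqrt(1301). Hence Gal(Q(sqrt(1301))/Q) = Z/2Z.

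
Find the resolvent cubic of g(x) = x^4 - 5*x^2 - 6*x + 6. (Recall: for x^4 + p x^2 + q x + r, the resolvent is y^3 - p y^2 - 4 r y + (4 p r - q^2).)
h(y) = y^3 + 5*y^2 - 24*y - 156

Identify coefficients: p = -5, q = -6, r = 6.
Plug into h(y) = y^3 - p y^2 - 4 r y + (4 p r - q^2):
  h(y) = y^3 - (-5) y^2 - 4*(6) y + (4*(-5)*(6) - (-6)^2)
       = y^3 + (5) y^2 + (-24) y + (-156).
Simplifying: h(y) = y^3 + 5*y^2 - 24*y - 156.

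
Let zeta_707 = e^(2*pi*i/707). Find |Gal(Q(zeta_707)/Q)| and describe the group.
|Gal(Q(zeta_707)/Q)| = phi(707) = 600; group ≅ (Z/707Z)^* ≅ Z/6Z × Z/100Z

The n-th cyclotomic polynomial Φ_707(x) is the minimal polynomial of zeta_707 over Q and has degree phi(707) = 600. So Q(zeta_707) is a degree-600 Galois extension with Galois group (Z/707Z)^*. By CRT, (Z/707Z)^* ≅ (Z/7Z)^* × (Z/101Z)^*. Each prime-power unit group is (Z/7Z)^* ≅ Z/6Z; (Z/101Z)^* ≅ Z/100Z. Hence Gal(Q(zeta_707)/Q) ≅ Z/6Z × Z/100Z.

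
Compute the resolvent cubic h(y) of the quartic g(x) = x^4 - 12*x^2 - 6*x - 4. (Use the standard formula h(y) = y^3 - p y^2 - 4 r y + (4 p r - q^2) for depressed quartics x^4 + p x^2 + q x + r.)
h(y) = y^3 + 12*y^2 + 16*y + 156

Identify coefficients: p = -12, q = -6, r = -4.
Plug into h(y) = y^3 - p y^2 - 4 r y + (4 p r - q^2):
  h(y) = y^3 - (-12) y^2 - 4*(-4) y + (4*(-12)*(-4) - (-6)^2)
       = y^3 + (12) y^2 + (16) y + (156).
Simplifying: h(y) = y^3 + 12*y^2 + 16*y + 156.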